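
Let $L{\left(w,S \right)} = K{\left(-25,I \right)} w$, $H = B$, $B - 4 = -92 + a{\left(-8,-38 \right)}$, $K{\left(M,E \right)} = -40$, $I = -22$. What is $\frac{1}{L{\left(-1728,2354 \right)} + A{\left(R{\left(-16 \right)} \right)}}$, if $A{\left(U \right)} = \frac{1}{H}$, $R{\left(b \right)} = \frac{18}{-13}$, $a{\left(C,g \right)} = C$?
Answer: $\frac{96}{6635519} \approx 1.4468 \cdot 10^{-5}$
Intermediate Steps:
$B = -96$ ($B = 4 - 100 = -96$)
$R{\left(b \right)} = - \frac{18}{13}$ ($R{\left(b \right)} = 18 \left(- \frac{1}{13}\right) = - \frac{18}{13}$)
$H = -96$
$L{\left(w,S \right)} = - 40 w$
$A{\left(U \right)} = - \frac{1}{96}$ ($A{\left(U \right)} = \frac{1}{-96} = - \frac{1}{96}$)
$\frac{1}{L{\left(-1728,2354 \right)} + A{\left(R{\left(-16 \right)} \right)}} = \frac{1}{\left(-40\right) \left(-1728\right) - \frac{1}{96}} = \frac{1}{69120 - \frac{1}{96}} = \frac{1}{\frac{6635519}{96}} = \frac{96}{6635519}$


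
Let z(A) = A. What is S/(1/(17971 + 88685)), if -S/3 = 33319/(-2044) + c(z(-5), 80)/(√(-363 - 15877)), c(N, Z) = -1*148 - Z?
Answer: 2665253448/511 - 18238176*I*√1015/1015 ≈ 5.2158e+6 - 5.7246e+5*I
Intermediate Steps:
c(N, Z) = -148 - Z
S = 99957/2044 - 171*I*√1015/1015 (S = -3*(33319/(-2044) + (-148 - 1*80)/(√(-363 - 15877))) = -3*(33319*(-1/2044) + (-148 - 80)/(√(-16240))) = -3*(-33319/2044 - 228*(-I*√1015/4060)) = -3*(-33319/2044 - (-57)*I*√1015/1015) = -3*(-33319/2044 + 57*I*√1015/1015) = 99957/2044 - 171*I*√1015/1015 ≈ 48.903 - 5.3674*I)
S/(1/(17971 + 88685)) = (99957/2044 - 171*I*√1015/1015)/(1/(17971 + 88685)) = (99957/2044 - 171*I*√1015/1015)/(1/106656) = (99957/2044 - 171*I*√1015/1015)*106656 = 2665253448/511 - 18238176*I*√1015/1015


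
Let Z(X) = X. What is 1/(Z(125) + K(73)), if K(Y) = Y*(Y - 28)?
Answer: 1/3410 ≈ 0.00029326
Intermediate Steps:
K(Y) = Y*(-28 + Y)
1/(Z(125) + K(73)) = 1/(125 + 73*(-28 + 73)) = 1/(125 + 73*45) = 1/(125 + 3285) = 1/3410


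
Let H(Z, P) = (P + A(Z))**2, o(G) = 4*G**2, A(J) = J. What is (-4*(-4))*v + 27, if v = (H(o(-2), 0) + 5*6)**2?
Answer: 1308763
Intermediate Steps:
H(Z, P) = (P + Z)**2
v = 81796 (v = ((0 + 4*(-2)**2)**2 + 5*6)**2 = ((0 + 4*4)**2 + 30)**2 = ((0 + 16)**2 + 30)**2 = (16**2 + 30)**2 = (256 + 30)**2 = 286**2 = 81796)
(-4*(-4))*v + 27 = -4*(-4)*81796 + 27 = 16*81796 + 27 = 1308736 + 27 = 1308763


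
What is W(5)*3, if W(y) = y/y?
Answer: 3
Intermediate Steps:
W(y) = 1
W(5)*3 = 1*3 = 3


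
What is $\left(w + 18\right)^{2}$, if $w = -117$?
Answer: $9801$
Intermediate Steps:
$\left(w + 18\right)^{2} = \left(-117 + 18\right)^{2} = \left(-99\right)^{2} = 9801$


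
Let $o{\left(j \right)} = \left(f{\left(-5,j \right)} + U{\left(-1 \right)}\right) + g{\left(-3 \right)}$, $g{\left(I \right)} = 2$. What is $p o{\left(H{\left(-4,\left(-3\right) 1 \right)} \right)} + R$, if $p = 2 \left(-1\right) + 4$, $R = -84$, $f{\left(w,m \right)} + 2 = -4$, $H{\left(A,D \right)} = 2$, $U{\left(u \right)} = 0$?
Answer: $-92$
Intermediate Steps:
$f{\left(w,m \right)} = -6$ ($f{\left(w,m \right)} = -2 - 4 = -6$)
$o{\left(j \right)} = -4$ ($o{\left(j \right)} = \left(-6 + 0\right) + 2 = -6 + 2 = -4$)
$p = 2$ ($p = -2 + 4 = 2$)
$p o{\left(H{\left(-4,\left(-3\right) 1 \right)} \right)} + R = 2 \left(-4\right) - 84 = -8 - 84 = -92$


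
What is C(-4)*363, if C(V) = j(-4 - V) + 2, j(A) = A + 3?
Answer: 1815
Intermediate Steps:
j(A) = 3 + A
C(V) = 1 - V (C(V) = (3 + (-4 - V)) + 2 = (-1 - V) + 2 = 1 - V)
C(-4)*363 = (1 - 1*(-4))*363 = (1 + 4)*363 = 5*363 = 1815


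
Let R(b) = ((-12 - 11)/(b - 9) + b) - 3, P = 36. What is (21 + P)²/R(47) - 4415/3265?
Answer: 79164619/1076797 ≈ 73.519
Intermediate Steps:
R(b) = -3 + b - 23/(-9 + b) (R(b) = (-23/(-9 + b) + b) - 3 = (b - 23/(-9 + b)) - 3 = -3 + b - 23/(-9 + b))
(21 + P)²/R(47) - 4415/3265 = (21 + 36)²/(((4 + 47² - 12*47)/(-9 + 47))) - 4415/3265 = 57²/(((4 + 2209 - 564)/38)) - 4415*1/3265 = 3249/(((1/38)*1649)) - 883/653 = 3249/(1649/38) - 883/653 = 3249*(38/1649) - 883/653 = 123462/1649 - 883/653 = 79164619/1076797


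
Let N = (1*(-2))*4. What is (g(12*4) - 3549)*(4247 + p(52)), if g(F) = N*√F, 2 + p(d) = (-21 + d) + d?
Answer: -15360072 - 138496*√3 ≈ -1.5600e+7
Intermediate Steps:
p(d) = -23 + 2*d (p(d) = -2 + ((-21 + d) + d) = -2 + (-21 + 2*d) = -23 + 2*d)
N = -8 (N = -2*4 = -8)
g(F) = -8*√F
(g(12*4) - 3549)*(4247 + p(52)) = (-8*4*√3 - 3549)*(4247 + (-23 + 2*52)) = (-32*√3 - 3549)*(4247 + (-23 + 104)) = (-32*√3 - 3549)*(4247 + 81) = (-32*√3 - 3549)*4328 = (-3549 - 32*√3)*4328 = -15360072 - 138496*√3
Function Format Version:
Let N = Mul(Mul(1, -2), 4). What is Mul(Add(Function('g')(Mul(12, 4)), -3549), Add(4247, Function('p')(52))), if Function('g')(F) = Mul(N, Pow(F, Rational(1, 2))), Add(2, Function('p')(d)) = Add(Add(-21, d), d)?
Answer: Add(-15360072, Mul(-138496, Pow(3, Rational(1, 2)))) ≈ -1.5600e+7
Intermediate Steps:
Function('p')(d) = Add(-23, Mul(2, d)) (Function('p')(d) = Add(-2, Add(Add(-21, d), d)) = Add(-2, Add(-21, Mul(2, d))) = Add(-23, Mul(2, d)))
N = -8 (N = Mul(-2, 4) = -8)
Function('g')(F) = Mul(-8, Pow(F, Rational(1, 2)))
Mul(Add(Function('g')(Mul(12, 4)), -3549), Add(4247, Function('p')(52))) = Mul(Add(Mul(-8, Pow(Mul(12, 4), Rational(1, 2))), -3549), Add(4247, Add(-23, Mul(2, 52)))) = Mul(Add(Mul(-8, Pow(48, Rational(1, 2))), -3549), Add(4247, Add(-23, 104))) = Mul(Add(Mul(-8, Mul(4, Pow(3, Rational(1, 2)))), -3549), Add(4247, 81)) = Mul(Add(Mul(-32, Pow(3, Rational(1, 2))), -3549), 4328) = Mul(Add(-3549, Mul(-32, Pow(3, Rational(1, 2)))), 4328) = Add(-15360072, Mul(-138496, Pow(3, Rational(1, 2))))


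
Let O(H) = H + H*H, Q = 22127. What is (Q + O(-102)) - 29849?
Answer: 2580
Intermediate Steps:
O(H) = H + H²
(Q + O(-102)) - 29849 = (22127 - 102*(1 - 102)) - 29849 = (22127 - 102*(-101)) - 29849 = (22127 + 10302) - 29849 = 32429 - 29849 = 2580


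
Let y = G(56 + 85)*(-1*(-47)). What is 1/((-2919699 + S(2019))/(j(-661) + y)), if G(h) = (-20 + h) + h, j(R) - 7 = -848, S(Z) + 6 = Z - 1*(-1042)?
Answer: -11473/2916644 ≈ -0.0039336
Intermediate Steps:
S(Z) = 1036 + Z (S(Z) = -6 + (Z - 1*(-1042)) = -6 + (Z + 1042) = -6 + (1042 + Z) = 1036 + Z)
j(R) = -841 (j(R) = 7 - 848 = -841)
G(h) = -20 + 2*h
y = 12314 (y = (-20 + 2*(56 + 85))*(-1*(-47)) = (-20 + 2*141)*47 = (-20 + 282)*47 = 262*47 = 12314)
1/((-2919699 + S(2019))/(j(-661) + y)) = 1/((-2919699 + (1036 + 2019))/(-841 + 12314)) = 1/((-2919699 + 3055)/11473) = 1/(-2916644*1/11473) = 1/(-2916644/11473) = -11473/2916644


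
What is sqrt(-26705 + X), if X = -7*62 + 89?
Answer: 5*I*sqrt(1082) ≈ 164.47*I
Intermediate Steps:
X = -345 (X = -434 + 89 = -345)
sqrt(-26705 + X) = sqrt(-26705 - 345) = sqrt(-27050) = 5*I*sqrt(1082)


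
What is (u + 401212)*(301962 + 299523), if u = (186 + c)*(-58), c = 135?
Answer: 230124552090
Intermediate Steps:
u = -18618 (u = (186 + 135)*(-58) = 321*(-58) = -18618)
(u + 401212)*(301962 + 299523) = (-18618 + 401212)*(301962 + 299523) = 382594*601485 = 230124552090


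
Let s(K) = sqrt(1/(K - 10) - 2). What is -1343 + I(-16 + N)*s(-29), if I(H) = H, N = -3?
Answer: -1343 - 19*I*sqrt(3081)/39 ≈ -1343.0 - 27.042*I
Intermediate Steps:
s(K) = sqrt(-2 + 1/(-10 + K)) (s(K) = sqrt(1/(-10 + K) - 2) = sqrt(-2 + 1/(-10 + K)))
-1343 + I(-16 + N)*s(-29) = -1343 + (-16 - 3)*sqrt((21 - 2*(-29))/(-10 - 29)) = -1343 - 19*sqrt(21 + 58)*(I*sqrt(39)/39) = -1343 - 19*I*sqrt(3081)/39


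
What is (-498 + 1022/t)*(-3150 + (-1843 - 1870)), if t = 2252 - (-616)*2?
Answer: 5950255315/1742 ≈ 3.4158e+6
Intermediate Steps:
t = 3484 (t = 2252 - 1*(-1232) = 2252 + 1232 = 3484)
(-498 + 1022/t)*(-3150 + (-1843 - 1870)) = (-498 + 1022/3484)*(-3150 + (-1843 - 1870)) = (-498 + 1022*(1/3484))*(-3150 - 3713) = (-498 + 511/1742)*(-6863) = -867005/1742*(-6863) = 5950255315/1742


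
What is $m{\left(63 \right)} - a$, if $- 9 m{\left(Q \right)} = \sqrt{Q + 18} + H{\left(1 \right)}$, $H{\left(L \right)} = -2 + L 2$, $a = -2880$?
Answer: $2879$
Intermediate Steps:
$H{\left(L \right)} = -2 + 2 L$
$m{\left(Q \right)} = - \frac{\sqrt{18 + Q}}{9}$ ($m{\left(Q \right)} = - \frac{\sqrt{Q + 18} + \left(-2 + 2 \cdot 1\right)}{9} = - \frac{\sqrt{18 + Q} + \left(-2 + 2\right)}{9} = - \frac{\sqrt{18 + Q} + 0}{9} = - \frac{\sqrt{18 + Q}}{9}$)
$m{\left(63 \right)} - a = - \frac{\sqrt{18 + 63}}{9} - -2880 = - \frac{\sqrt{81}}{9} + 2880 = \left(- \frac{1}{9}\right) 9 + 2880 = -1 + 2880 = 2879$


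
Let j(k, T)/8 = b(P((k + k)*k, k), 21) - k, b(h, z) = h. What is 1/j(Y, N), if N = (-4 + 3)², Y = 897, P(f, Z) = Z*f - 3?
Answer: 1/11547741168 ≈ 8.6597e-11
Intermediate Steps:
P(f, Z) = -3 + Z*f
N = 1 (N = (-1)² = 1)
j(k, T) = -24 - 8*k + 16*k³ (j(k, T) = 8*((-3 + k*((k + k)*k)) - k) = 8*((-3 + k*((2*k)*k)) - k) = 8*((-3 + k*(2*k²)) - k) = 8*((-3 + 2*k³) - k) = 8*(-3 - k + 2*k³) = -24 - 8*k + 16*k³)
1/j(Y, N) = 1/(-24 - 8*897 + 16*897³) = 1/(-24 - 7176 + 16*721734273) = 1/(-24 - 7176 + 11547748368) = 1/11547741168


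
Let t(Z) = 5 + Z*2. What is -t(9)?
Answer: -23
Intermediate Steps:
t(Z) = 5 + 2*Z
-t(9) = -(5 + 2*9) = -(5 + 18) = -1*23 = -23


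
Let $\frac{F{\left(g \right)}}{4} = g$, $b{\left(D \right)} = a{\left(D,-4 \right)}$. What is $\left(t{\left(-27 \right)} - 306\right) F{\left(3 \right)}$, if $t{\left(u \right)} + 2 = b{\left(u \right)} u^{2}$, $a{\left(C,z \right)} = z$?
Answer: $-38688$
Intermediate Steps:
$b{\left(D \right)} = -4$
$F{\left(g \right)} = 4 g$
$t{\left(u \right)} = -2 - 4 u^{2}$
$\left(t{\left(-27 \right)} - 306\right) F{\left(3 \right)} = \left(\left(-2 - 4 \left(-27\right)^{2}\right) - 306\right) 4 \cdot 3 = \left(\left(-2 - 2916\right) - 306\right) 12 = \left(-2918 - 306\right) 12 = \left(-3224\right) 12 = -38688$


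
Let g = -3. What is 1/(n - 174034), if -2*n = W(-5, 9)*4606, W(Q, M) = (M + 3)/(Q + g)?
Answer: -2/341159 ≈ -5.8624e-6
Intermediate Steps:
W(Q, M) = (3 + M)/(-3 + Q) (W(Q, M) = (M + 3)/(Q - 3) = (3 + M)/(-3 + Q))
n = 6909/2 (n = -(3 + 9)/(-3 - 5)*4606/2 = -12/(-8)*4606/2 = -(-⅛*12)*4606/2 = -(-3)*4606/4 = -½*(-6909) = 6909/2 ≈ 3454.5)
1/(n - 174034) = 1/(6909/2 - 174034) = 1/(-341159/2) = -2/341159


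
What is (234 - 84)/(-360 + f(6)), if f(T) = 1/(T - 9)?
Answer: -450/1081 ≈ -0.41628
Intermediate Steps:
f(T) = 1/(-9 + T)
(234 - 84)/(-360 + f(6)) = (234 - 84)/(-360 + 1/(-9 + 6)) = 150/(-360 + 1/(-3)) = 150/(-360 - ⅓) = 150/(-1081/3) = 150*(-3/1081) = -450/1081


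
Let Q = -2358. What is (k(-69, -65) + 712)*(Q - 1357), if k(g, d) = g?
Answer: -2388745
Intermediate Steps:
(k(-69, -65) + 712)*(Q - 1357) = (-69 + 712)*(-2358 - 1357) = 643*(-3715) = -2388745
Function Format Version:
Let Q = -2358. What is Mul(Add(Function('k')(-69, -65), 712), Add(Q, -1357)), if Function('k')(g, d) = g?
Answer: -2388745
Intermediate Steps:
Mul(Add(Function('k')(-69, -65), 712), Add(Q, -1357)) = Mul(Add(-69, 712), Add(-2358, -1357)) = Mul(643, -3715) = -2388745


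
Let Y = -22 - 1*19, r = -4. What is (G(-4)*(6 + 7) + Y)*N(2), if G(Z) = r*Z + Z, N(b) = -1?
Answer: -115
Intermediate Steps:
G(Z) = -3*Z (G(Z) = -4*Z + Z = -3*Z)
Y = -41 (Y = -22 - 19 = -41)
(G(-4)*(6 + 7) + Y)*N(2) = ((-3*(-4))*(6 + 7) - 41)*(-1) = (12*13 - 41)*(-1) = (156 - 41)*(-1) = 115*(-1) = -115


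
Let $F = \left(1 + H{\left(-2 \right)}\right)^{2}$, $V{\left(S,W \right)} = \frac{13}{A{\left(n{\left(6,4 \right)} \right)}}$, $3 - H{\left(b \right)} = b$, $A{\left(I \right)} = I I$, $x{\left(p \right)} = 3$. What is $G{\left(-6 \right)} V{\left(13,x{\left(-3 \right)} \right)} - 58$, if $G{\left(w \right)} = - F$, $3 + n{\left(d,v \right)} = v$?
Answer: $-526$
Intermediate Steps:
$n{\left(d,v \right)} = -3 + v$
$A{\left(I \right)} = I^{2}$
$H{\left(b \right)} = 3 - b$
$V{\left(S,W \right)} = 13$ ($V{\left(S,W \right)} = \frac{13}{\left(-3 + 4\right)^{2}} = \frac{13}{1^{2}} = \frac{13}{1} = 13 \cdot 1 = 13$)
$F = 36$ ($F = \left(1 + \left(3 - -2\right)\right)^{2} = \left(1 + \left(3 + 2\right)\right)^{2} = \left(1 + 5\right)^{2} = 6^{2} = 36$)
$G{\left(w \right)} = -36$ ($G{\left(w \right)} = \left(-1\right) 36 = -36$)
$G{\left(-6 \right)} V{\left(13,x{\left(-3 \right)} \right)} - 58 = \left(-36\right) 13 - 58 = -468 - 58 = -526$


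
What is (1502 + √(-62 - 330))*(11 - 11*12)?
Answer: -181742 - 1694*I*√2 ≈ -1.8174e+5 - 2395.7*I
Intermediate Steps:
(1502 + √(-62 - 330))*(11 - 11*12) = (1502 + √(-392))*(11 - 132) = (1502 + 14*I*√2)*(-121) = -181742 - 1694*I*√2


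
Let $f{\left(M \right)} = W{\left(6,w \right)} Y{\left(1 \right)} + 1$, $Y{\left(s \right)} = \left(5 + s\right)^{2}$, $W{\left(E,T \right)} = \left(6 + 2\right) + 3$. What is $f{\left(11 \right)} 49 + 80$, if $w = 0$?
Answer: $19533$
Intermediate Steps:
$W{\left(E,T \right)} = 11$ ($W{\left(E,T \right)} = 8 + 3 = 11$)
$f{\left(M \right)} = 397$ ($f{\left(M \right)} = 11 \left(5 + 1\right)^{2} + 1 = 11 \cdot 6^{2} + 1 = 11 \cdot 36 + 1 = 396 + 1 = 397$)
$f{\left(11 \right)} 49 + 80 = 397 \cdot 49 + 80 = 19453 + 80 = 19533$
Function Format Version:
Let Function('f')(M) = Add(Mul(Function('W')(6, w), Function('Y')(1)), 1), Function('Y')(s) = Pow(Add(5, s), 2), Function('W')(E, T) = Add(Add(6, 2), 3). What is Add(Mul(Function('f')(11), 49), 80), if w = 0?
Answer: 19533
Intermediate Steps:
Function('W')(E, T) = 11 (Function('W')(E, T) = Add(8, 3) = 11)
Function('f')(M) = 397 (Function('f')(M) = Add(Mul(11, Pow(Add(5, 1), 2)), 1) = Add(Mul(11, Pow(6, 2)), 1) = Add(Mul(11, 36), 1) = Add(396, 1) = 397)
Add(Mul(Function('f')(11), 49), 80) = Add(Mul(397, 49), 80) = Add(19453, 80) = 19533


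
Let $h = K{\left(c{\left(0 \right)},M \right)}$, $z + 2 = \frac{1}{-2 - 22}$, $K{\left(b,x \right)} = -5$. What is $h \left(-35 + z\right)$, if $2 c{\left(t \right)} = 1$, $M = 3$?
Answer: $\frac{4445}{24} \approx 185.21$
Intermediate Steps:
$c{\left(t \right)} = \frac{1}{2}$ ($c{\left(t \right)} = \frac{1}{2} \cdot 1 = \frac{1}{2}$)
$z = - \frac{49}{24}$ ($z = -2 + \frac{1}{-2 - 22} = -2 + \frac{1}{-24} = -2 - \frac{1}{24} = - \frac{49}{24} \approx -2.0417$)
$h = -5$
$h \left(-35 + z\right) = - 5 \left(-35 - \frac{49}{24}\right) = \left(-5\right) \left(- \frac{889}{24}\right) = \frac{4445}{24}$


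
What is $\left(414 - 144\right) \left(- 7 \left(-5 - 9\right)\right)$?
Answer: $26460$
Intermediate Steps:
$\left(414 - 144\right) \left(- 7 \left(-5 - 9\right)\right) = 270 \left(\left(-7\right) \left(-14\right)\right) = 270 \cdot 98 = 26460$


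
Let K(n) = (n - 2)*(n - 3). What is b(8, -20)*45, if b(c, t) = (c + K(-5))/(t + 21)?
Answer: 2880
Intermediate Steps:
K(n) = (-3 + n)*(-2 + n) (K(n) = (-2 + n)*(-3 + n) = (-3 + n)*(-2 + n))
b(c, t) = (56 + c)/(21 + t) (b(c, t) = (c + (6 + (-5)² - 5*(-5)))/(t + 21) = (c + (6 + 25 + 25))/(21 + t) = (c + 56)/(21 + t) = (56 + c)/(21 + t))
b(8, -20)*45 = ((56 + 8)/(21 - 20))*45 = (64/1)*45 = (1*64)*45 = 64*45 = 2880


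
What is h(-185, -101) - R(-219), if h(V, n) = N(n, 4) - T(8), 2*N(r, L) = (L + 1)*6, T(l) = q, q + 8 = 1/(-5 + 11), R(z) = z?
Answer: 1451/6 ≈ 241.83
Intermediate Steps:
q = -47/6 (q = -8 + 1/(-5 + 11) = -8 + 1/6 = -47/6 ≈ -7.8333)
T(l) = -47/6
N(r, L) = 3 + 3*L (N(r, L) = ((L + 1)*6)/2 = ((1 + L)*6)/2 = (6 + 6*L)/2 = 3 + 3*L)
h(V, n) = 137/6 (h(V, n) = (3 + 3*4) - 1*(-47/6) = (3 + 12) + 47/6 = 15 + 47/6 = 137/6)
h(-185, -101) - R(-219) = 137/6 - 1*(-219) = 137/6 + 219 = 1451/6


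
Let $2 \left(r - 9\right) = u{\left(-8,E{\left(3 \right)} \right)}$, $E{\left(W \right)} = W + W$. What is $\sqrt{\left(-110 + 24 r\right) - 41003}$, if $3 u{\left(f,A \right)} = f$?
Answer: $i \sqrt{40929} \approx 202.31 i$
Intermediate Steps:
$E{\left(W \right)} = 2 W$
$u{\left(f,A \right)} = \frac{f}{3}$
$r = \frac{23}{3}$ ($r = 9 + \frac{\frac{1}{3} \left(-8\right)}{2} = 9 + \frac{1}{2} \left(- \frac{8}{3}\right) = 9 - \frac{4}{3} = \frac{23}{3} \approx 7.6667$)
$\sqrt{\left(-110 + 24 r\right) - 41003} = \sqrt{\left(-110 + 24 \cdot \frac{23}{3}\right) - 41003} = \sqrt{\left(-110 + 184\right) - 41003} = \sqrt{74 - 41003} = \sqrt{-40929} = i \sqrt{40929}$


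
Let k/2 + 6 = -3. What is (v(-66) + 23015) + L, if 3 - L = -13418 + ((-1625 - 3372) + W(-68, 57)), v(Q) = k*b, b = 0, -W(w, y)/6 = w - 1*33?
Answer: 40827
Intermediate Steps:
k = -18 (k = -12 + 2*(-3) = -12 - 6 = -18)
W(w, y) = 198 - 6*w (W(w, y) = -6*(w - 1*33) = -6*(w - 33) = -6*(-33 + w) = 198 - 6*w)
v(Q) = 0 (v(Q) = -18*0 = 0)
L = 17812 (L = 3 - (-13418 + ((-1625 - 3372) + (198 - 6*(-68)))) = 3 - (-13418 + (-4997 + (198 + 408))) = 3 - (-13418 + (-4997 + 606)) = 3 - (-13418 - 4391) = 3 - 1*(-17809) = 3 + 17809 = 17812)
(v(-66) + 23015) + L = (0 + 23015) + 17812 = 23015 + 17812 = 40827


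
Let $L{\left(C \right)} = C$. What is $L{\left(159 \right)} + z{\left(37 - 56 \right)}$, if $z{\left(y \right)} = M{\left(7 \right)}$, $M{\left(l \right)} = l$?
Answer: $166$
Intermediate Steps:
$z{\left(y \right)} = 7$
$L{\left(159 \right)} + z{\left(37 - 56 \right)} = 159 + 7 = 166$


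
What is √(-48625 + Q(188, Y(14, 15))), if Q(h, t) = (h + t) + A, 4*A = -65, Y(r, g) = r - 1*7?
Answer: I*√193785/2 ≈ 220.1*I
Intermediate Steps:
Y(r, g) = -7 + r (Y(r, g) = r - 7 = -7 + r)
A = -65/4 (A = (¼)*(-65) = -65/4 ≈ -16.250)
Q(h, t) = -65/4 + h + t (Q(h, t) = (h + t) - 65/4 = -65/4 + h + t)
√(-48625 + Q(188, Y(14, 15))) = √(-48625 + (-65/4 + 188 + (-7 + 14))) = √(-48625 + (-65/4 + 188 + 7)) = √(-48625 + 715/4) = √(-193785/4) = I*√193785/2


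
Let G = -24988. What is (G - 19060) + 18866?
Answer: -25182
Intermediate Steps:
(G - 19060) + 18866 = (-24988 - 19060) + 18866 = -44048 + 18866 = -25182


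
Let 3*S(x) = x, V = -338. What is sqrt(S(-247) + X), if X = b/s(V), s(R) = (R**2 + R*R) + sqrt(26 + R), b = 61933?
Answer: sqrt(6)*sqrt((-56250737 - 494*I*sqrt(78))/(114244 + I*sqrt(78)))/6 ≈ 1.1566e-6 - 9.0588*I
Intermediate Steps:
S(x) = x/3
s(R) = sqrt(26 + R) + 2*R**2 (s(R) = (R**2 + R**2) + sqrt(26 + R) = 2*R**2 + sqrt(26 + R) = sqrt(26 + R) + 2*R**2)
X = 61933/(228488 + 2*I*sqrt(78)) (X = 61933/(sqrt(26 - 338) + 2*(-338)**2) = 61933/(sqrt(-312) + 2*114244) = 61933/(2*I*sqrt(78) + 228488) = 61933/(228488 + 2*I*sqrt(78)) ≈ 0.27106 - 2.0954e-5*I)
sqrt(S(-247) + X) = sqrt((1/3)*(-247) + (136066801/501988139 - 61933*I*sqrt(78)/26103383228)) = sqrt(-247/3 + (136066801/501988139 - 61933*I*sqrt(78)/26103383228)) = sqrt(-123582869930/1505964417 - 61933*I*sqrt(78)/26103383228)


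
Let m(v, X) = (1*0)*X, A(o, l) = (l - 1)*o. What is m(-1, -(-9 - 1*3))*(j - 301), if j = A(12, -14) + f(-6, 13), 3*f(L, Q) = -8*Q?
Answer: 0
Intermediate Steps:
f(L, Q) = -8*Q/3 (f(L, Q) = (-8*Q)/3 = -8*Q/3)
A(o, l) = o*(-1 + l) (A(o, l) = (-1 + l)*o = o*(-1 + l))
j = -644/3 (j = 12*(-1 - 14) - 8/3*13 = 12*(-15) - 104/3 = -180 - 104/3 = -644/3 ≈ -214.67)
m(v, X) = 0 (m(v, X) = 0*X = 0)
m(-1, -(-9 - 1*3))*(j - 301) = 0*(-644/3 - 301) = 0*(-1547/3) = 0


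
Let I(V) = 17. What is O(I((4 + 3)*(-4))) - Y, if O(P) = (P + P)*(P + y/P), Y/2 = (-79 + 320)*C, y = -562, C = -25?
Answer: 11504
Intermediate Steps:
Y = -12050 (Y = 2*((-79 + 320)*(-25)) = 2*(241*(-25)) = 2*(-6025) = -12050)
O(P) = 2*P*(P - 562/P) (O(P) = (P + P)*(P - 562/P) = (2*P)*(P - 562/P) = 2*P*(P - 562/P))
O(I((4 + 3)*(-4))) - Y = (-1124 + 2*17²) - 1*(-12050) = (-1124 + 2*289) + 12050 = (-1124 + 578) + 12050 = -546 + 12050 = 11504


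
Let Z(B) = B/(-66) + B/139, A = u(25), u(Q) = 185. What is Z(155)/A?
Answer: -2263/339438 ≈ -0.0066669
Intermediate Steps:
A = 185
Z(B) = -73*B/9174 (Z(B) = B*(-1/66) + B*(1/139) = -B/66 + B/139 = -73*B/9174)
Z(155)/A = -73/9174*155/185 = -11315/9174*1/185 = -2263/339438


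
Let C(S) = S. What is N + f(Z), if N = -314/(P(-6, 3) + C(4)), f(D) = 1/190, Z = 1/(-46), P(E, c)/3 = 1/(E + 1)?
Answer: -298283/3230 ≈ -92.348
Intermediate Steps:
P(E, c) = 3/(1 + E) (P(E, c) = 3/(E + 1) = 3/(1 + E))
Z = -1/46 ≈ -0.021739
f(D) = 1/190
N = -1570/17 (N = -314/(3/(1 - 6) + 4) = -314/(3/(-5) + 4) = -314/(3*(-1/5) + 4) = -314/(-3/5 + 4) = -314/17/5 = -314*5/17 = -1570/17 ≈ -92.353)
N + f(Z) = -1570/17 + 1/190 = -298283/3230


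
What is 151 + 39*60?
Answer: 2491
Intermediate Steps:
151 + 39*60 = 151 + 2340 = 2491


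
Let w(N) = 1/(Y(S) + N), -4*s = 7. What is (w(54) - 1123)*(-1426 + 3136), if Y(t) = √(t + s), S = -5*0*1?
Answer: 1710*(-1123*√7 + 121282*I)/(√7 - 108*I) ≈ -1.9203e+6 - 0.77528*I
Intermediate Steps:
s = -7/4 (s = -¼*7 = -7/4 ≈ -1.7500)
S = 0 (S = 0*1 = 0)
Y(t) = √(-7/4 + t) (Y(t) = √(t - 7/4) = √(-7/4 + t))
w(N) = 1/(N + I*√7/2) (w(N) = 1/(√(-7 + 4*0)/2 + N) = 1/(√(-7 + 0)/2 + N) = 1/(√(-7)/2 + N) = 1/((I*√7)/2 + N) = 1/(I*√7/2 + N) = 1/(N + I*√7/2))
(w(54) - 1123)*(-1426 + 3136) = (2/(2*54 + I*√7) - 1123)*(-1426 + 3136) = (2/(108 + I*√7) - 1123)*1710 = (-1123 + 2/(108 + I*√7))*1710 = -1920330 + 3420/(108 + I*√7)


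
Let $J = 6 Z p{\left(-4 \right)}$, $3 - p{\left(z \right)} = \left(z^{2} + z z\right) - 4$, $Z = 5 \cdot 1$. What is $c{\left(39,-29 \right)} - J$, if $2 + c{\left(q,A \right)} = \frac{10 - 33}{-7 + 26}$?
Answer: $\frac{14189}{19} \approx 746.79$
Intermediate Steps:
$c{\left(q,A \right)} = - \frac{61}{19}$ ($c{\left(q,A \right)} = -2 + \frac{10 - 33}{-7 + 26} = -2 - \frac{23}{19} = - \frac{61}{19}$)
$Z = 5$
$p{\left(z \right)} = 7 - 2 z^{2}$ ($p{\left(z \right)} = 3 - \left(\left(z^{2} + z z\right) - 4\right) = 3 - \left(\left(z^{2} + z^{2}\right) - 4\right) = 3 - \left(2 z^{2} - 4\right) = 3 - \left(-4 + 2 z^{2}\right) = 7 - 2 z^{2}$)
$J = -750$ ($J = 6 \cdot 5 \left(7 - 2 \left(-4\right)^{2}\right) = 30 \left(7 - 32\right) = 30 \left(-25\right) = -750$)
$c{\left(39,-29 \right)} - J = - \frac{61}{19} - -750 = - \frac{61}{19} + 750 = \frac{14189}{19}$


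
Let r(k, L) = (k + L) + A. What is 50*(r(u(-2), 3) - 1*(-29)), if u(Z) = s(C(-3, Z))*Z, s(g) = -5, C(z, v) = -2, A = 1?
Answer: 2150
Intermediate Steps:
u(Z) = -5*Z
r(k, L) = 1 + L + k (r(k, L) = (k + L) + 1 = (L + k) + 1 = 1 + L + k)
50*(r(u(-2), 3) - 1*(-29)) = 50*((1 + 3 - 5*(-2)) - 1*(-29)) = 50*((1 + 3 + 10) + 29) = 50*(14 + 29) = 50*43 = 2150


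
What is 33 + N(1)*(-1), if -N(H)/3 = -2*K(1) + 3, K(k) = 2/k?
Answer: 30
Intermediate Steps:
N(H) = 3 (N(H) = -3*(-4/1 + 3) = -3*(-4 + 3) = -3*(-1) = 3)
33 + N(1)*(-1) = 33 + 3*(-1) = 33 - 3 = 30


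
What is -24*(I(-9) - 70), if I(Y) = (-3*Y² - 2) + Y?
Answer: 7776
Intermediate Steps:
I(Y) = -2 + Y - 3*Y² (I(Y) = (-2 - 3*Y²) + Y = -2 + Y - 3*Y²)
-24*(I(-9) - 70) = -24*((-2 - 9 - 3*(-9)²) - 70) = -24*((-2 - 9 - 3*81) - 70) = -24*((-2 - 9 - 243) - 70) = -24*(-254 - 70) = -24*(-324) = 7776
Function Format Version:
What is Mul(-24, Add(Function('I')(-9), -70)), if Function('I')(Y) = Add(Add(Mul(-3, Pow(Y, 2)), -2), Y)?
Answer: 7776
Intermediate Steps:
Function('I')(Y) = Add(-2, Y, Mul(-3, Pow(Y, 2))) (Function('I')(Y) = Add(Add(-2, Mul(-3, Pow(Y, 2))), Y) = Add(-2, Y, Mul(-3, Pow(Y, 2))))
Mul(-24, Add(Function('I')(-9), -70)) = Mul(-24, Add(Add(-2, -9, Mul(-3, Pow(-9, 2))), -70)) = Mul(-24, Add(Add(-2, -9, Mul(-3, 81)), -70)) = Mul(-24, Add(Add(-2, -9, -243), -70)) = Mul(-24, Add(-254, -70)) = Mul(-24, -324) = 7776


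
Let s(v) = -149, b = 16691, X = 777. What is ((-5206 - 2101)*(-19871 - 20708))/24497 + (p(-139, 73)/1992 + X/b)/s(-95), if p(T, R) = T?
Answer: 7855192030867747/648976924968 ≈ 12104.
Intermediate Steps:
((-5206 - 2101)*(-19871 - 20708))/24497 + (p(-139, 73)/1992 + X/b)/s(-95) = ((-5206 - 2101)*(-19871 - 20708))/24497 + (-139/1992 + 777/16691)/(-149) = -7307*(-40579)*(1/24497) + (-139*1/1992 + 777*(1/16691))*(-1/149) = 296510753*(1/24497) + (-139/1992 + 777/16691)*(-1/149) = 1585619/131 - 772265/33248472*(-1/149) = 1585619/131 + 772265/4954022328 = 7855192030867747/648976924968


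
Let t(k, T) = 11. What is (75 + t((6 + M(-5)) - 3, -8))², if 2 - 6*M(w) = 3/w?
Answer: 7396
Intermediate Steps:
M(w) = ⅓ - 1/(2*w)
(75 + t((6 + M(-5)) - 3, -8))² = (75 + 11)² = 86² = 7396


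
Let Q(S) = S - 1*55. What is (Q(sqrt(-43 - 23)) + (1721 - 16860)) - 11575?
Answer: -26769 + I*sqrt(66) ≈ -26769.0 + 8.124*I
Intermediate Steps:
Q(S) = -55 + S (Q(S) = S - 55 = -55 + S)
(Q(sqrt(-43 - 23)) + (1721 - 16860)) - 11575 = ((-55 + sqrt(-43 - 23)) + (1721 - 16860)) - 11575 = ((-55 + sqrt(-66)) - 15139) - 11575 = ((-55 + I*sqrt(66)) - 15139) - 11575 = (-15194 + I*sqrt(66)) - 11575 = -26769 + I*sqrt(66)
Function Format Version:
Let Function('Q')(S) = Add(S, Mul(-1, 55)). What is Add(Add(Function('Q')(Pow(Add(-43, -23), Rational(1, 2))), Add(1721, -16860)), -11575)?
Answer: Add(-26769, Mul(I, Pow(66, Rational(1, 2)))) ≈ Add(-26769., Mul(8.1240, I))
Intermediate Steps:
Function('Q')(S) = Add(-55, S) (Function('Q')(S) = Add(S, -55) = Add(-55, S))
Add(Add(Function('Q')(Pow(Add(-43, -23), Rational(1, 2))), Add(1721, -16860)), -11575) = Add(Add(Add(-55, Pow(Add(-43, -23), Rational(1, 2))), Add(1721, -16860)), -11575) = Add(Add(Add(-55, Pow(-66, Rational(1, 2))), -15139), -11575) = Add(Add(Add(-55, Mul(I, Pow(66, Rational(1, 2)))), -15139), -11575) = Add(Add(-15194, Mul(I, Pow(66, Rational(1, 2)))), -11575) = Add(-26769, Mul(I, Pow(66, Rational(1, 2))))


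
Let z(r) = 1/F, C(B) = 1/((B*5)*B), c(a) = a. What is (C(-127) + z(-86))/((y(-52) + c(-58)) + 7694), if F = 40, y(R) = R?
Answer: 5379/1630964480 ≈ 3.2980e-6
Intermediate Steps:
C(B) = 1/(5*B²) (C(B) = 1/((5*B)*B) = 1/(5*B²))
z(r) = 1/40
(C(-127) + z(-86))/((y(-52) + c(-58)) + 7694) = ((⅕)/(-127)² + 1/40)/((-52 - 58) + 7694) = ((⅕)*(1/16129) + 1/40)/(-110 + 7694) = (1/80645 + 1/40)/7584 = (16137/645160)*(1/7584) = 5379/1630964480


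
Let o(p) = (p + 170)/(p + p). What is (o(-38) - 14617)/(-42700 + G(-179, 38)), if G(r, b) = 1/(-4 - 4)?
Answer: 2222048/6490419 ≈ 0.34236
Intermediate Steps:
G(r, b) = -⅛ (G(r, b) = 1/(-8) = -⅛)
o(p) = (170 + p)/(2*p) (o(p) = (170 + p)/((2*p)) = (170 + p)*(1/(2*p)) = (170 + p)/(2*p))
(o(-38) - 14617)/(-42700 + G(-179, 38)) = ((½)*(170 - 38)/(-38) - 14617)/(-42700 - ⅛) = ((½)*(-1/38)*132 - 14617)/(-341601/8) = (-33/19 - 14617)*(-8/341601) = -277756/19*(-8/341601) = 2222048/6490419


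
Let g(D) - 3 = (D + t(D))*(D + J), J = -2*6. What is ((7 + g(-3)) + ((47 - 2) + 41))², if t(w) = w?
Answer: 34596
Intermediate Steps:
J = -12
g(D) = 3 + 2*D*(-12 + D) (g(D) = 3 + (D + D)*(D - 12) = 3 + (2*D)*(-12 + D) = 3 + 2*D*(-12 + D))
((7 + g(-3)) + ((47 - 2) + 41))² = ((7 + (3 - 24*(-3) + 2*(-3)²)) + ((47 - 2) + 41))² = ((7 + (3 + 72 + 2*9)) + (45 + 41))² = ((7 + (3 + 72 + 18)) + 86)² = ((7 + 93) + 86)² = (100 + 86)² = 186² = 34596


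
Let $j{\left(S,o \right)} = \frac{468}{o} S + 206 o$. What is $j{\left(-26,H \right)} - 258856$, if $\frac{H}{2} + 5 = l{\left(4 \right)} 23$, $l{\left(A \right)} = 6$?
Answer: $- \frac{27146064}{133} \approx -2.0411 \cdot 10^{5}$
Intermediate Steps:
$H = 266$ ($H = -10 + 2 \cdot 6 \cdot 23 = -10 + 2 \cdot 138 = -10 + 276 = 266$)
$j{\left(S,o \right)} = 206 o + \frac{468 S}{o}$ ($j{\left(S,o \right)} = \frac{468 S}{o} + 206 o = 206 o + \frac{468 S}{o}$)
$j{\left(-26,H \right)} - 258856 = \left(206 \cdot 266 + 468 \left(-26\right) \frac{1}{266}\right) - 258856 = \left(54796 + 468 \left(-26\right) \frac{1}{266}\right) - 258856 = \left(54796 - \frac{6084}{133}\right) - 258856 = \frac{7281784}{133} - 258856 = - \frac{27146064}{133}$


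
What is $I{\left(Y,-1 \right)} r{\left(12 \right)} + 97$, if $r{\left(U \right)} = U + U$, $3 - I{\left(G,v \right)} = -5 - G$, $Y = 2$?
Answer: $337$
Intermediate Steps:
$I{\left(G,v \right)} = 8 + G$ ($I{\left(G,v \right)} = 3 - \left(-5 - G\right) = 3 + \left(5 + G\right) = 8 + G$)
$r{\left(U \right)} = 2 U$
$I{\left(Y,-1 \right)} r{\left(12 \right)} + 97 = \left(8 + 2\right) 2 \cdot 12 + 97 = 10 \cdot 24 + 97 = 240 + 97 = 337$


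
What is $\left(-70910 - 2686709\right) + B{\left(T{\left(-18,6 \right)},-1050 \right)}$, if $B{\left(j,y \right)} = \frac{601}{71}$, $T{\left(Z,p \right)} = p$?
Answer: $- \frac{195790348}{71} \approx -2.7576 \cdot 10^{6}$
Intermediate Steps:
$B{\left(j,y \right)} = \frac{601}{71}$ ($B{\left(j,y \right)} = 601 \cdot \frac{1}{71} = \frac{601}{71}$)
$\left(-70910 - 2686709\right) + B{\left(T{\left(-18,6 \right)},-1050 \right)} = \left(-70910 - 2686709\right) + \frac{601}{71} = -2757619 + \frac{601}{71} = - \frac{195790348}{71}$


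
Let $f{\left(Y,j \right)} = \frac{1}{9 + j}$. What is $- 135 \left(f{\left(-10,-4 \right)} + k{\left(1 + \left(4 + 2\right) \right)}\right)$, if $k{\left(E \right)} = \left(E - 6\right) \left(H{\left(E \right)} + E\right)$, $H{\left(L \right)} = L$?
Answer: $-1917$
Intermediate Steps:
$k{\left(E \right)} = 2 E \left(-6 + E\right)$ ($k{\left(E \right)} = \left(E - 6\right) \left(E + E\right) = \left(-6 + E\right) 2 E = 2 E \left(-6 + E\right)$)
$- 135 \left(f{\left(-10,-4 \right)} + k{\left(1 + \left(4 + 2\right) \right)}\right) = - 135 \left(\frac{1}{9 - 4} + 2 \left(1 + \left(4 + 2\right)\right) \left(-6 + \left(1 + \left(4 + 2\right)\right)\right)\right) = - 135 \left(\frac{1}{5} + 2 \left(1 + 6\right) \left(-6 + \left(1 + 6\right)\right)\right) = - 135 \left(\frac{1}{5} + 2 \cdot 7 \left(-6 + 7\right)\right) = - 135 \left(\frac{1}{5} + 2 \cdot 7 \cdot 1\right) = - 135 \left(\frac{1}{5} + 14\right) = \left(-135\right) \frac{71}{5} = -1917$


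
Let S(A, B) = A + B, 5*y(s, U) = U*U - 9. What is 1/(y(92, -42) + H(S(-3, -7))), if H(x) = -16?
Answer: 1/335 ≈ 0.0029851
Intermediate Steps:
y(s, U) = -9/5 + U²/5 (y(s, U) = (U*U - 9)/5 = (U² - 9)/5 = (-9 + U²)/5 = -9/5 + U²/5)
1/(y(92, -42) + H(S(-3, -7))) = 1/((-9/5 + (⅕)*(-42)²) - 16) = 1/((-9/5 + (⅕)*1764) - 16) = 1/((-9/5 + 1764/5) - 16) = 1/(351 - 16) = 1/335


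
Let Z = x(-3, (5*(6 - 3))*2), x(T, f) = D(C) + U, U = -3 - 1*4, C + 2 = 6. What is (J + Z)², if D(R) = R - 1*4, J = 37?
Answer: 900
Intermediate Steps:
C = 4 (C = -2 + 6 = 4)
D(R) = -4 + R (D(R) = R - 4 = -4 + R)
U = -7 (U = -3 - 4 = -7)
x(T, f) = -7 (x(T, f) = (-4 + 4) - 7 = 0 - 7 = -7)
Z = -7
(J + Z)² = (37 - 7)² = 30² = 900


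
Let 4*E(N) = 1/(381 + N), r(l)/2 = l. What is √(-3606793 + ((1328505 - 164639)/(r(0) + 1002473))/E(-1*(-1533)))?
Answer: I*√3615721662440375689/1002473 ≈ 1896.8*I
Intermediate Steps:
r(l) = 2*l
E(N) = 1/(4*(381 + N))
√(-3606793 + ((1328505 - 164639)/(r(0) + 1002473))/E(-1*(-1533))) = √(-3606793 + ((1328505 - 164639)/(2*0 + 1002473))/((1/(4*(381 - 1*(-1533)))))) = √(-3606793 + (1163866/(0 + 1002473))/((1/(4*(381 + 1533))))) = √(-3606793 + (1163866/1002473)/(((¼)/1914))) = √(-3606793 + (1163866*(1/1002473))/(((¼)*(1/1914)))) = √(-3606793 + 1163866/(1002473*(1/7656))) = √(-3606793 + (1163866/1002473)*7656) = √(-3606793 + 8910558096/1002473) = √(-3606802040993/1002473) = I*√3615721662440375689/1002473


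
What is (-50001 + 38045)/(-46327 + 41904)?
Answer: 11956/4423 ≈ 2.7031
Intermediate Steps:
(-50001 + 38045)/(-46327 + 41904) = -11956/(-4423) = -11956*(-1/4423) = 11956/4423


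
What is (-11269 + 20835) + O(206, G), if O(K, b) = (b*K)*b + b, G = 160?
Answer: 5283326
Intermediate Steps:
O(K, b) = b + K*b² (O(K, b) = (K*b)*b + b = K*b² + b = b + K*b²)
(-11269 + 20835) + O(206, G) = (-11269 + 20835) + 160*(1 + 206*160) = 9566 + 160*(1 + 32960) = 9566 + 160*32961 = 9566 + 5273760 = 5283326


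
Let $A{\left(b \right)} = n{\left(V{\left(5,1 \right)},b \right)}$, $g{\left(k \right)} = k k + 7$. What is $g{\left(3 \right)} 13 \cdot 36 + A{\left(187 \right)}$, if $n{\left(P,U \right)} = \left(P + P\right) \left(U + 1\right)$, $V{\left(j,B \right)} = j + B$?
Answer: $9744$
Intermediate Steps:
$V{\left(j,B \right)} = B + j$
$g{\left(k \right)} = 7 + k^{2}$ ($g{\left(k \right)} = k^{2} + 7 = 7 + k^{2}$)
$n{\left(P,U \right)} = 2 P \left(1 + U\right)$
$A{\left(b \right)} = 12 + 12 b$ ($A{\left(b \right)} = 2 \left(1 + 5\right) \left(1 + b\right) = 2 \cdot 6 \left(1 + b\right) = 12 + 12 b$)
$g{\left(3 \right)} 13 \cdot 36 + A{\left(187 \right)} = \left(7 + 3^{2}\right) 13 \cdot 36 + \left(12 + 12 \cdot 187\right) = \left(7 + 9\right) 13 \cdot 36 + \left(12 + 2244\right) = 16 \cdot 13 \cdot 36 + 2256 = 208 \cdot 36 + 2256 = 7488 + 2256 = 9744$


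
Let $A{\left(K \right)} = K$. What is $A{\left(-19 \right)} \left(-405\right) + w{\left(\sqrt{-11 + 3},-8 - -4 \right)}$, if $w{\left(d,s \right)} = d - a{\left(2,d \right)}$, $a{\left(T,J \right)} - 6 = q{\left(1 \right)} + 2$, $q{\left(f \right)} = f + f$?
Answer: $7685 + 2 i \sqrt{2} \approx 7685.0 + 2.8284 i$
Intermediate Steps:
$q{\left(f \right)} = 2 f$
$a{\left(T,J \right)} = 10$ ($a{\left(T,J \right)} = 6 + \left(2 \cdot 1 + 2\right) = 6 + \left(2 + 2\right) = 6 + 4 = 10$)
$w{\left(d,s \right)} = -10 + d$ ($w{\left(d,s \right)} = d - 10 = -10 + d$)
$A{\left(-19 \right)} \left(-405\right) + w{\left(\sqrt{-11 + 3},-8 - -4 \right)} = \left(-19\right) \left(-405\right) - \left(10 - \sqrt{-11 + 3}\right) = 7695 - \left(10 - \sqrt{-8}\right) = 7695 - \left(10 - 2 i \sqrt{2}\right) = 7685 + 2 i \sqrt{2}$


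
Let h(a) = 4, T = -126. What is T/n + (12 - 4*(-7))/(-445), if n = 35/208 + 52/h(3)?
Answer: -784808/81257 ≈ -9.6583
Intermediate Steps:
n = 2739/208 (n = 35/208 + 52/4 = 35*(1/208) + 52*(¼) = 35/208 + 13 = 2739/208 ≈ 13.168)
T/n + (12 - 4*(-7))/(-445) = -126/2739/208 + (12 - 4*(-7))/(-445) = -126*208/2739 + (12 + 28)*(-1/445) = -8736/913 + 40*(-1/445) = -8736/913 - 8/89 = -784808/81257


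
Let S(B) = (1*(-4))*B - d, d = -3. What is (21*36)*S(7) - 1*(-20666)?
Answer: 1766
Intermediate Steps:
S(B) = 3 - 4*B (S(B) = (1*(-4))*B - 1*(-3) = -4*B + 3 = 3 - 4*B)
(21*36)*S(7) - 1*(-20666) = (21*36)*(3 - 4*7) - 1*(-20666) = 756*(3 - 28) + 20666 = 756*(-25) + 20666 = -18900 + 20666 = 1766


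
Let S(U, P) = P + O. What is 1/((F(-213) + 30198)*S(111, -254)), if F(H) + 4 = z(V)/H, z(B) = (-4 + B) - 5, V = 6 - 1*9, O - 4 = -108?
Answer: -71/767472524 ≈ -9.2511e-8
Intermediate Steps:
O = -104 (O = 4 - 108 = -104)
V = -3 (V = 6 - 9 = -3)
z(B) = -9 + B
S(U, P) = -104 + P (S(U, P) = P - 104 = -104 + P)
F(H) = -4 - 12/H (F(H) = -4 + (-9 - 3)/H = -4 - 12/H)
1/((F(-213) + 30198)*S(111, -254)) = 1/(((-4 - 12/(-213)) + 30198)*(-104 - 254)) = 1/(((-4 - 12*(-1/213)) + 30198)*(-358)) = -1/358/((-4 + 4/71) + 30198) = -1/358/(-280/71 + 30198) = -1/358/(2143778/71) = (71/2143778)*(-1/358) = -71/767472524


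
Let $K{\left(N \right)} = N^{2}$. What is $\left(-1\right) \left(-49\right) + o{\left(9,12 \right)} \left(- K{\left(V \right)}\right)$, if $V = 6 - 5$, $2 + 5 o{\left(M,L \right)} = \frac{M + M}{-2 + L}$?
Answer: $\frac{1226}{25} \approx 49.04$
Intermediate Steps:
$o{\left(M,L \right)} = - \frac{2}{5} + \frac{2 M}{5 \left(-2 + L\right)}$ ($o{\left(M,L \right)} = - \frac{2}{5} + \frac{\left(M + M\right) \frac{1}{-2 + L}}{5} = - \frac{2}{5} + \frac{2 M \frac{1}{-2 + L}}{5} = - \frac{2}{5} + \frac{2 M}{5 \left(-2 + L\right)}$)
$V = 1$ ($V = 6 - 5 = 1$)
$\left(-1\right) \left(-49\right) + o{\left(9,12 \right)} \left(- K{\left(V \right)}\right) = \left(-1\right) \left(-49\right) + \frac{2 \left(2 + 9 - 12\right)}{5 \left(-2 + 12\right)} \left(- 1^{2}\right) = 49 + \frac{2 \left(2 + 9 - 12\right)}{5 \cdot 10} \left(\left(-1\right) 1\right) = 49 + \frac{2}{5} \cdot \frac{1}{10} \left(-1\right) \left(-1\right) = 49 - - \frac{1}{25} = 49 + \frac{1}{25} = \frac{1226}{25}$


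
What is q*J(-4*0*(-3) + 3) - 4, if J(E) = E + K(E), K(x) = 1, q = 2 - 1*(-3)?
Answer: 16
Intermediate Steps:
q = 5 (q = 2 + 3 = 5)
J(E) = 1 + E (J(E) = E + 1 = 1 + E)
q*J(-4*0*(-3) + 3) - 4 = 5*(1 + (-4*0*(-3) + 3)) - 4 = 5*(1 + (0*(-3) + 3)) - 4 = 5*(1 + (0 + 3)) - 4 = 5*(1 + 3) - 4 = 5*4 - 4 = 20 - 4 = 16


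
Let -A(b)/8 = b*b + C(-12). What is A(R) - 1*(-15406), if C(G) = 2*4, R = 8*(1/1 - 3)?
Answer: 13294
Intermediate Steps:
R = -16 (R = 8*(1*1 - 3) = 8*(1 - 3) = 8*(-2) = -16)
C(G) = 8
A(b) = -64 - 8*b**2 (A(b) = -8*(b*b + 8) = -8*(b**2 + 8) = -8*(8 + b**2) = -64 - 8*b**2)
A(R) - 1*(-15406) = (-64 - 8*(-16)**2) - 1*(-15406) = (-64 - 8*256) + 15406 = (-64 - 2048) + 15406 = -2112 + 15406 = 13294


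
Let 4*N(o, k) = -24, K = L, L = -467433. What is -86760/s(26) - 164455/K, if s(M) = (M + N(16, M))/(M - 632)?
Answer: 1228801122979/467433 ≈ 2.6288e+6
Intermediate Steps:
K = -467433
N(o, k) = -6 (N(o, k) = (¼)*(-24) = -6)
s(M) = (-6 + M)/(-632 + M) (s(M) = (M - 6)/(M - 632) = (-6 + M)/(-632 + M))
-86760/s(26) - 164455/K = -86760*(-632 + 26)/(-6 + 26) - 164455/(-467433) = -86760/(20/(-606)) - 164455*(-1/467433) = -86760/((-1/606*20)) + 164455/467433 = -86760/(-10/303) + 164455/467433 = -86760*(-303/10) + 164455/467433 = 2628828 + 164455/467433 = 1228801122979/467433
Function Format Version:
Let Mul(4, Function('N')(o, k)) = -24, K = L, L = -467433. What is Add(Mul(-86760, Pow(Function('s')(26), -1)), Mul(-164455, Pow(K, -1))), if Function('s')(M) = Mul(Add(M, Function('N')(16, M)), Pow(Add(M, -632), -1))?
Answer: Rational(1228801122979, 467433) ≈ 2.6288e+6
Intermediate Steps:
K = -467433
Function('N')(o, k) = -6 (Function('N')(o, k) = Mul(Rational(1, 4), -24) = -6)
Function('s')(M) = Mul(Pow(Add(-632, M), -1), Add(-6, M)) (Function('s')(M) = Mul(Add(M, -6), Pow(Add(M, -632), -1)) = Mul(Add(-6, M), Pow(Add(-632, M), -1)) = Mul(Pow(Add(-632, M), -1), Add(-6, M)))
Add(Mul(-86760, Pow(Function('s')(26), -1)), Mul(-164455, Pow(K, -1))) = Add(Mul(-86760, Pow(Mul(Pow(Add(-632, 26), -1), Add(-6, 26)), -1)), Mul(-164455, Pow(-467433, -1))) = Add(Mul(-86760, Pow(Mul(Pow(-606, -1), 20), -1)), Mul(-164455, Rational(-1, 467433))) = Add(Mul(-86760, Pow(Mul(Rational(-1, 606), 20), -1)), Rational(164455, 467433)) = Add(Mul(-86760, Pow(Rational(-10, 303), -1)), Rational(164455, 467433)) = Add(Mul(-86760, Rational(-303, 10)), Rational(164455, 467433)) = Add(2628828, Rational(164455, 467433)) = Rational(1228801122979, 467433)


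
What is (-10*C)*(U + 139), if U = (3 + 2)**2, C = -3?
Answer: 4920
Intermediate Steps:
U = 25 (U = 5**2 = 25)
(-10*C)*(U + 139) = (-10*(-3))*(25 + 139) = 30*164 = 4920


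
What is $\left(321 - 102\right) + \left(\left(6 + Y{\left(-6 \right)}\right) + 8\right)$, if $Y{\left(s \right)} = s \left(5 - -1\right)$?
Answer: $197$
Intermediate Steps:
$Y{\left(s \right)} = 6 s$ ($Y{\left(s \right)} = s \left(5 + 1\right) = s 6 = 6 s$)
$\left(321 - 102\right) + \left(\left(6 + Y{\left(-6 \right)}\right) + 8\right) = \left(321 - 102\right) + \left(\left(6 + 6 \left(-6\right)\right) + 8\right) = 219 + \left(\left(6 - 36\right) + 8\right) = 219 + \left(-30 + 8\right) = 219 - 22 = 197$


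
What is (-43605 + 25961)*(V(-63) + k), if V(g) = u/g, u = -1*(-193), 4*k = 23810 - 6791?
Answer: -4726055675/63 ≈ -7.5017e+7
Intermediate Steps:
k = 17019/4 (k = (23810 - 6791)/4 = (¼)*17019 = 17019/4 ≈ 4254.8)
u = 193
V(g) = 193/g
(-43605 + 25961)*(V(-63) + k) = (-43605 + 25961)*(193/(-63) + 17019/4) = -17644*(193*(-1/63) + 17019/4) = -17644*(-193/63 + 17019/4) = -17644*1071425/252 = -4726055675/63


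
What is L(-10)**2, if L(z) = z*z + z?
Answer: 8100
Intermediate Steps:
L(z) = z + z**2 (L(z) = z**2 + z = z + z**2)
L(-10)**2 = (-10*(1 - 10))**2 = (-10*(-9))**2 = 90**2 = 8100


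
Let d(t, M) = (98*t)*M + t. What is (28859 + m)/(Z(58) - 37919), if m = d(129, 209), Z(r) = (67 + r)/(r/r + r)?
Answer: -78799397/1118548 ≈ -70.448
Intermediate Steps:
d(t, M) = t + 98*M*t (d(t, M) = 98*M*t + t = t + 98*M*t)
Z(r) = (67 + r)/(1 + r)
m = 2642307 (m = 129*(1 + 98*209) = 129*(1 + 20482) = 129*20483 = 2642307)
(28859 + m)/(Z(58) - 37919) = (28859 + 2642307)/((67 + 58)/(1 + 58) - 37919) = 2671166/(125/59 - 37919) = 2671166/(-2237096/59) = 2671166*(-59/2237096) = -78799397/1118548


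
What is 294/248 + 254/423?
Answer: 93677/52452 ≈ 1.7860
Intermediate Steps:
294/248 + 254/423 = 294*(1/248) + 254*(1/423) = 147/124 + 254/423 = 93677/52452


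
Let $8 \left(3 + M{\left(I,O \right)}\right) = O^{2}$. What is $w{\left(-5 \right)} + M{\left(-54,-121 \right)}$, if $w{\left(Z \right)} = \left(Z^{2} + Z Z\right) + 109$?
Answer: $\frac{15889}{8} \approx 1986.1$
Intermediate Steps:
$M{\left(I,O \right)} = -3 + \frac{O^{2}}{8}$
$w{\left(Z \right)} = 109 + 2 Z^{2}$ ($w{\left(Z \right)} = \left(Z^{2} + Z^{2}\right) + 109 = 2 Z^{2} + 109 = 109 + 2 Z^{2}$)
$w{\left(-5 \right)} + M{\left(-54,-121 \right)} = \left(109 + 2 \left(-5\right)^{2}\right) - \left(3 - \frac{\left(-121\right)^{2}}{8}\right) = \left(109 + 2 \cdot 25\right) + \left(-3 + \frac{1}{8} \cdot 14641\right) = \left(109 + 50\right) + \left(-3 + \frac{14641}{8}\right) = 159 + \frac{14617}{8} = \frac{15889}{8}$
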